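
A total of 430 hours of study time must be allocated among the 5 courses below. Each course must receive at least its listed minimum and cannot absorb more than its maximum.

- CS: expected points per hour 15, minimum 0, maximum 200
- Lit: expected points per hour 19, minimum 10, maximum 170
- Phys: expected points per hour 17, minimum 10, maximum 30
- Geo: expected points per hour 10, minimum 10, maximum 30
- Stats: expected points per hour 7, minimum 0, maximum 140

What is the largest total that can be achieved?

Meeting every minimum uses 0+10+10+10+0 = 30 hours, leaving 400.
Rank by expected points per hour: Lit 19 > Phys 17 > CS 15 > Geo 10 > Stats 7.
Lit takes 160 more to reach its cap of 170 — 240 left.
Give Phys 20 more to hit its cap of 30 — 220 left.
CS takes 200 more to reach its cap of 200 — 20 left.
Geo: +20 to 30 (cap) — 0 left.
Total = 15×200 + 19×170 + 17×30 + 10×30 = 7040.

7040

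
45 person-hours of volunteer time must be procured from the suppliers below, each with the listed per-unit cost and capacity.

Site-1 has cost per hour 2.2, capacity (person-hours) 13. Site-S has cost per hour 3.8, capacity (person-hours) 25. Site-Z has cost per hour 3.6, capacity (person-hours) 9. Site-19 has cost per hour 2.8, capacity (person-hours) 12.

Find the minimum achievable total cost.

Fill from the cheapest supplier first.
Site-1 at 2.2: take all 13 person-hours ; 32 still needed.
Take 12 from Site-19 at 2.8 ; need 20 more.
Site-Z (3.6): use full 9 ; 11 person-hours to go.
Site-S (3.8): take the remaining 11 ; done.
Cost = 13×2.2 + 12×2.8 + 9×3.6 + 11×3.8 = 136.4.

136.4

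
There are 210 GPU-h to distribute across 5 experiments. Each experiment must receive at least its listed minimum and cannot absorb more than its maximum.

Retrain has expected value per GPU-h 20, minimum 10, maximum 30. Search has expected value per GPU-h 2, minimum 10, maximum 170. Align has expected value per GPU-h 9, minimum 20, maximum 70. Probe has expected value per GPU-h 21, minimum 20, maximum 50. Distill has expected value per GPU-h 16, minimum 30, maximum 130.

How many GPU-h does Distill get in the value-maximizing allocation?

Meeting every minimum uses 10+10+20+20+30 = 90 GPU-h, leaving 120.
Order the experiments by expected value per GPU-h: Probe 21 > Retrain 20 > Distill 16 > Align 9 > Search 2.
Probe takes 30 more to reach its cap of 50 → 90 left.
Retrain: +20 to 30 (cap) → 70 left.
Only 70 left; Distill takes them to reach 100.

100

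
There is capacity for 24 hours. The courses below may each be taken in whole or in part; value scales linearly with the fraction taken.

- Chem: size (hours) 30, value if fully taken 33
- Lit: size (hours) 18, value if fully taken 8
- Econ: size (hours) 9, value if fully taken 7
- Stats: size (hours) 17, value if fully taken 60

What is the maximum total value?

67.7

Sort by value density: Stats 60/17≈3.53, Chem 33/30≈1.1, Econ 7/9≈0.778, Lit 8/18≈0.444.
Take all of Stats (17 hours, value 60) — 7 hours left.
7 hours left: a 7/30 share of Chem gives 33×7/30 = 7.7.
Total value = 67.7.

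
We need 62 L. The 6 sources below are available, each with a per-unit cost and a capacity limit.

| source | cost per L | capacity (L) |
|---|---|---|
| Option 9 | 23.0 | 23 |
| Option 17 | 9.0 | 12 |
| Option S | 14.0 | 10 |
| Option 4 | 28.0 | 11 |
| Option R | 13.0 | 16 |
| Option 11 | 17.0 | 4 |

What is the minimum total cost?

Use sources in increasing cost order.
Take 12 from Option 17 at 9.0 ; need 50 more.
Option R (13.0): use full 16 ; 34 L to go.
Option S (14.0): use full 10 ; 24 L to go.
Option 11 (17.0): use full 4 ; 20 L to go.
Take 20 from Option 9 at 23.0 to finish.
Option 4: unused.
Cost = 12×9.0 + 16×13.0 + 10×14.0 + 4×17.0 + 20×23.0 = 984.

984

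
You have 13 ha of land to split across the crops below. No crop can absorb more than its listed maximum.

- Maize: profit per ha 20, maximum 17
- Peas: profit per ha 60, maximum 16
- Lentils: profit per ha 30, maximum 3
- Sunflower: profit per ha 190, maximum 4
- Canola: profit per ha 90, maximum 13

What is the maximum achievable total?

1570

Rank by profit per ha: Sunflower 190 > Canola 90 > Peas 60 > Lentils 30 > Maize 20.
Sunflower takes 4 to reach its cap of 4 → 9 left.
Canola: +9 (room for 13) → 9. Pool exhausted.
Total = 190×4 + 90×9 = 1570.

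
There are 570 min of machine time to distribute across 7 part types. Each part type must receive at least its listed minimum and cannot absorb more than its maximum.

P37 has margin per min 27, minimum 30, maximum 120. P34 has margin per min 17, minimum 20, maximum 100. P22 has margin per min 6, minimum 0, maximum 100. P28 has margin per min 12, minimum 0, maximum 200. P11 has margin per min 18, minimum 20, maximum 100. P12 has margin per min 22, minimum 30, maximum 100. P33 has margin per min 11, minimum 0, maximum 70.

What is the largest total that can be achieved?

Meeting every minimum uses 30+20+0+0+20+30+0 = 100 min, leaving 470.
Order the part types by margin per min: P37 27 > P12 22 > P11 18 > P34 17 > P28 12 > P33 11 > P22 6.
P37: +90 to 120 (cap) ; 380 left.
P12 takes 70 more to reach its cap of 100 ; 310 left.
P11: +80 to 100 (cap) ; 230 left.
P34 takes 80 more to reach its cap of 100 ; 150 left.
Only 150 left; P28 takes them to reach 150.
Total = 27×120 + 17×100 + 12×150 + 18×100 + 22×100 = 10740.

10740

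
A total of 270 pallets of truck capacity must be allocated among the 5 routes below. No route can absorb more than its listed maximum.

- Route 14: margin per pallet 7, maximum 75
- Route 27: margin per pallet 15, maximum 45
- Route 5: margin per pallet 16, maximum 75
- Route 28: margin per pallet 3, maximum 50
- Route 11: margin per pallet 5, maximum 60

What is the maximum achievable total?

Order the routes by margin per pallet: Route 5 16 > Route 27 15 > Route 14 7 > Route 11 5 > Route 28 3.
Route 5: +75 to 75 (cap) — 195 left.
Give Route 27 45 to hit its cap of 45 — 150 left.
Give Route 14 75 to hit its cap of 75 — 75 left.
Route 11 takes 60 to reach its cap of 60 — 15 left.
Only 15 left; Route 28 takes them to reach 15.
Total = 7×75 + 15×45 + 16×75 + 3×15 + 5×60 = 2745.

2745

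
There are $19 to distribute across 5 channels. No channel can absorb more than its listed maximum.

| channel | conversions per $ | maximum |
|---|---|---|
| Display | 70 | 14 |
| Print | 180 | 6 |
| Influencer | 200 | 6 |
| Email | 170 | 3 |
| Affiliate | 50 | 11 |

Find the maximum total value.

Highest conversions per $ first: Influencer 200 > Print 180 > Email 170 > Display 70 > Affiliate 50.
Influencer: +6 to 6 (cap) — 13 left.
Print takes 6 to reach its cap of 6 — 7 left.
Email takes 3 to reach its cap of 3 — 4 left.
Display has room for 14 but only 4 remain, so it gets 4.
Total = 70×4 + 180×6 + 200×6 + 170×3 = 3070.

3070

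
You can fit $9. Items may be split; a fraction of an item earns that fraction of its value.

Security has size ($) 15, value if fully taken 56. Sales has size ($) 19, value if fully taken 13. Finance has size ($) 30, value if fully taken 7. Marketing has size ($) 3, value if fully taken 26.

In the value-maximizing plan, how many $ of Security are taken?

6

Sort by value density: Marketing 26/3≈8.67, Security 56/15≈3.73, Sales 13/19≈0.684, Finance 7/30≈0.233.
Take all of Marketing (3 $, value 26) → 6 $ left.
6 $ left: a 6/15 share of Security gives 56×6/15 = 22.4.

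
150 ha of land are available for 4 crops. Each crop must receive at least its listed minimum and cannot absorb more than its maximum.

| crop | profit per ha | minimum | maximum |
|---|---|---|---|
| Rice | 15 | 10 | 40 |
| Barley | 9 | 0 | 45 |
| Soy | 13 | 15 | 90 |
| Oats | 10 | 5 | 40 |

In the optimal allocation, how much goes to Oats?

20

Meeting every minimum uses 10+0+15+5 = 30 ha, leaving 120.
Highest profit per ha first: Rice 15 > Soy 13 > Oats 10 > Barley 9.
Give Rice 30 more to hit its cap of 40 → 90 left.
Give Soy 75 more to hit its cap of 90 → 15 left.
Oats: +15 (room for 35) → 20. Pool exhausted.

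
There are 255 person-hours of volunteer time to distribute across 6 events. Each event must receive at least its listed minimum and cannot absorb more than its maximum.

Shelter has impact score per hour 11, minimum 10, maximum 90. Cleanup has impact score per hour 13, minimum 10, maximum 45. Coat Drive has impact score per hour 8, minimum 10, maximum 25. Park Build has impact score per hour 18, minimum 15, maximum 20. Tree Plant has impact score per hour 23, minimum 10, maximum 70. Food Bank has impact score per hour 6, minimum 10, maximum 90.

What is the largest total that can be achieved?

3765

Meeting every minimum uses 10+10+10+15+10+10 = 65 person-hours, leaving 190.
Order the events by impact score per hour: Tree Plant 23 > Park Build 18 > Cleanup 13 > Shelter 11 > Coat Drive 8 > Food Bank 6.
Tree Plant takes 60 more to reach its cap of 70 → 130 left.
Park Build: +5 to 20 (cap) → 125 left.
Cleanup: +35 to 45 (cap) → 90 left.
Give Shelter 80 more to hit its cap of 90 → 10 left.
Coat Drive: +10 (room for 15) → 20. Pool exhausted.
Total = 11×90 + 13×45 + 8×20 + 18×20 + 23×70 + 6×10 = 3765.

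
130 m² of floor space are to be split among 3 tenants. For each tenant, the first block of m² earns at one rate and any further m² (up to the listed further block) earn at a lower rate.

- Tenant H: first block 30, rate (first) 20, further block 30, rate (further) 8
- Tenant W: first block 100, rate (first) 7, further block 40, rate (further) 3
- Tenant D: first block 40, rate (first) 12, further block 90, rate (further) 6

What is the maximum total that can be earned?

Rank every tier by rate: Tenant H/T1 20 > Tenant D/T1 12 > Tenant H/T2 8 > Tenant W/T1 7 > Tenant D/T2 6 > Tenant W/T2 3.
Fill Tenant H T1 block (30 at 20) ; 100 left.
Fill Tenant D T1 block (40 at 12) ; 60 left.
Fill Tenant H T2 block (30 at 8) ; 30 left.
30 remain; put them into Tenant W T1 at 7.
Total = 20×30 + 12×40 + 8×30 + 7×30 = 1530.

1530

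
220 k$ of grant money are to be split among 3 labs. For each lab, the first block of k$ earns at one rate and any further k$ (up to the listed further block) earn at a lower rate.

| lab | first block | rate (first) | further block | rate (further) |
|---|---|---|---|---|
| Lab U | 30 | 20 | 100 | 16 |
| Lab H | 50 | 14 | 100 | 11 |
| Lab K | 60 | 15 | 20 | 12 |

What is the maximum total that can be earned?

3520

Rank every tier by rate: Lab U/T1 20 > Lab U/T2 16 > Lab K/T1 15 > Lab H/T1 14 > Lab K/T2 12 > Lab H/T2 11.
Lab U/T1 (20): +30 ; 190 left.
Lab U T2 at 16: fill all 100 ; 90 left.
Lab K T1 at 15: fill all 60 ; 30 left.
Lab H T1 at 14: only 30 left, fill 30.
Total = 20×30 + 16×100 + 15×60 + 14×30 = 3520.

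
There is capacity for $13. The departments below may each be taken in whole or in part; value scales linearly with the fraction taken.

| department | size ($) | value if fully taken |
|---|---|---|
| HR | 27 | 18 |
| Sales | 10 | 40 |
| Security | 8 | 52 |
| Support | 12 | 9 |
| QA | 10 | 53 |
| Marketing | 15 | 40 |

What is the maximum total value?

Rank by value-to-size ratio: Security 52/8≈6.5, QA 53/10≈5.3, Sales 40/10≈4, Marketing 40/15≈2.67, Support 9/12≈0.75, HR 18/27≈0.667.
Take all of Security (8 $, value 52) — 5 $ left.
Only 5 $ remain; take 5/10 of QA for value 53×5/10 = 26.5.
Total value = 78.5.

78.5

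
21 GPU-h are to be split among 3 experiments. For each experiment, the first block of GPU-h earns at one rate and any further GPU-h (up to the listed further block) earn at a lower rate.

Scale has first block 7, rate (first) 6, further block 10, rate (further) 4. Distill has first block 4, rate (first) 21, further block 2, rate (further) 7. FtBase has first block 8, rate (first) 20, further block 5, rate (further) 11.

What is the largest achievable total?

Rank every tier by rate: Distill/T1 21 > FtBase/T1 20 > FtBase/T2 11 > Distill/T2 7 > Scale/T1 6 > Scale/T2 4.
Distill T1 at 21: fill all 4 — 17 left.
FtBase T1 at 20: fill all 8 — 9 left.
FtBase T2 at 11: fill all 5 — 4 left.
Distill/T2 (7): +2 — 2 left.
Scale T1 at 6: only 2 left, fill 2.
Total = 21×4 + 20×8 + 11×5 + 7×2 + 6×2 = 325.

325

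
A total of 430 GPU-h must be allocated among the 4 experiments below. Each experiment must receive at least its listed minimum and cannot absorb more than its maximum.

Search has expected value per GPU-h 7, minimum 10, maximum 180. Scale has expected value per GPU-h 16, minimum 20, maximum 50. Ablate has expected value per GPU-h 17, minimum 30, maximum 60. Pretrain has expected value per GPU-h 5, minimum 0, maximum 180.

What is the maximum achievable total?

Meeting every minimum uses 10+20+30+0 = 60 GPU-h, leaving 370.
Order the experiments by expected value per GPU-h: Ablate 17 > Scale 16 > Search 7 > Pretrain 5.
Give Ablate 30 more to hit its cap of 60 → 340 left.
Scale takes 30 more to reach its cap of 50 → 310 left.
Search takes 170 more to reach its cap of 180 → 140 left.
Pretrain has room for 180 more but only 140 remain, so it gets 140.
Total = 7×180 + 16×50 + 17×60 + 5×140 = 3780.

3780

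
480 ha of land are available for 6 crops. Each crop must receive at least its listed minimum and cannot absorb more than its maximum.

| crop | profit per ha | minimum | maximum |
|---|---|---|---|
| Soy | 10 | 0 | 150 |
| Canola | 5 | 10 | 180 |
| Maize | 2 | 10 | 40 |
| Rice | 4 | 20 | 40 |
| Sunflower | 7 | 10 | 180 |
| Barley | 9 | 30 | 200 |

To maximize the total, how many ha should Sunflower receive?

Meeting every minimum uses 0+10+10+20+10+30 = 80 ha, leaving 400.
Order the crops by profit per ha: Soy 10 > Barley 9 > Sunflower 7 > Canola 5 > Rice 4 > Maize 2.
Soy takes 150 more to reach its cap of 150 → 250 left.
Give Barley 170 more to hit its cap of 200 → 80 left.
Sunflower has room for 170 more but only 80 remain, so it gets 90.

90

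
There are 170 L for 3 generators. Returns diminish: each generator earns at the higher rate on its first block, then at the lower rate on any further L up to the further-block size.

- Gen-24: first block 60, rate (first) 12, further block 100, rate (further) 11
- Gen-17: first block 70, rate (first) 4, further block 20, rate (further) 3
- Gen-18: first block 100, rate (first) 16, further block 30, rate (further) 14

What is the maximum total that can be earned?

2500

Rank every tier by rate: Gen-18/first 16 > Gen-18/second 14 > Gen-24/first 12 > Gen-24/second 11 > Gen-17/first 4 > Gen-17/second 3.
Gen-18 first at 16: fill all 100 → 70 left.
Gen-18/second (14): +30 → 40 left.
Gen-24/first: +40 of 60 at 12; pool empty.
Total = 16×100 + 14×30 + 12×40 = 2500.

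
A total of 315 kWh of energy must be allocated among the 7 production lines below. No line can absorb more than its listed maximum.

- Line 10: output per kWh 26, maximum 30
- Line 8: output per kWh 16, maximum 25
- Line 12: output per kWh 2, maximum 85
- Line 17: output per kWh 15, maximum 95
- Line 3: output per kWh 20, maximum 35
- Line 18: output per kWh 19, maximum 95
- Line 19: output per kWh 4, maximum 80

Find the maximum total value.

5250

Order the production lines by output per kWh: Line 10 26 > Line 3 20 > Line 18 19 > Line 8 16 > Line 17 15 > Line 19 4 > Line 12 2.
Line 10 takes 30 to reach its cap of 30 — 285 left.
Line 3 takes 35 to reach its cap of 35 — 250 left.
Line 18 takes 95 to reach its cap of 95 — 155 left.
Line 8 takes 25 to reach its cap of 25 — 130 left.
Line 17 takes 95 to reach its cap of 95 — 35 left.
Only 35 left; Line 19 takes them to reach 35.
Total = 26×30 + 16×25 + 15×95 + 20×35 + 19×95 + 4×35 = 5250.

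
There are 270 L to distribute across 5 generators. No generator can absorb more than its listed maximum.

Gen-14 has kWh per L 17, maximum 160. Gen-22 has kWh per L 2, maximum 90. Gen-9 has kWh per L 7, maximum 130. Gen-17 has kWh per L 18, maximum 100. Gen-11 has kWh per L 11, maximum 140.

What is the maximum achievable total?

4630

Rank by kWh per L: Gen-17 18 > Gen-14 17 > Gen-11 11 > Gen-9 7 > Gen-22 2.
Gen-17: +100 to 100 (cap) ; 170 left.
Gen-14: +160 to 160 (cap) ; 10 left.
Gen-11 has room for 140 but only 10 remain, so it gets 10.
Total = 17×160 + 18×100 + 11×10 = 4630.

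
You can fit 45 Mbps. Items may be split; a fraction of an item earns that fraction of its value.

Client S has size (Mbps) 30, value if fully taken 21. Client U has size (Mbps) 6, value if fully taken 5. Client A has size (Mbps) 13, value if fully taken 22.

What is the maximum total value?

Best value per unit of size first: Client A 22/13≈1.69, Client U 5/6≈0.833, Client S 21/30≈0.7.
Client A: take in full, 13 Mbps for value 22 — 32 left.
All 6 Mbps of Client U fit (value 5) — 26 remain.
Fill the last 26 Mbps with part of Client S: 26/30 of it earns 18.2.
Total value = 45.2.

45.2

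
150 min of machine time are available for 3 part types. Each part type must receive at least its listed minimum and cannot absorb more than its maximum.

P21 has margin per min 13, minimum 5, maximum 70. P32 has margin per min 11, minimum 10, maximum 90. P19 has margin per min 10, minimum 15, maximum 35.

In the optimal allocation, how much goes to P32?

Meeting every minimum uses 5+10+15 = 30 min, leaving 120.
Rank by margin per min: P21 13 > P32 11 > P19 10.
Give P21 65 more to hit its cap of 70 ; 55 left.
P32 has room for 80 more but only 55 remain, so it gets 65.

65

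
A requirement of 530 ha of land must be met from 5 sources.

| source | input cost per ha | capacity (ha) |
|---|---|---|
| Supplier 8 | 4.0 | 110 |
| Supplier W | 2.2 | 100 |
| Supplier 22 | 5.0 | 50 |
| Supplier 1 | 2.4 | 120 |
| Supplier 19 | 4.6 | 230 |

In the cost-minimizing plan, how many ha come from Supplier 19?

200

Fill from the cheapest source first.
Supplier W at 2.2: take all 100 ha ; 430 still needed.
Supplier 1 at 2.4: take all 120 ha ; 310 still needed.
Take 110 from Supplier 8 at 4.0 ; need 200 more.
Take 200 from Supplier 19 at 4.6 to finish.
Supplier 22: unused.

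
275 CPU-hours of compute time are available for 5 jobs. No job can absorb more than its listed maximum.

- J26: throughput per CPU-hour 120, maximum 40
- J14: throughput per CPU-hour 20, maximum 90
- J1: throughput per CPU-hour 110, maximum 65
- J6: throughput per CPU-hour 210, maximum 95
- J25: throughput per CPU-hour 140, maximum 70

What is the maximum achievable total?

Highest throughput per CPU-hour first: J6 210 > J25 140 > J26 120 > J1 110 > J14 20.
J6: +95 to 95 (cap) ; 180 left.
J25 takes 70 to reach its cap of 70 ; 110 left.
Give J26 40 to hit its cap of 40 ; 70 left.
Give J1 65 to hit its cap of 65 ; 5 left.
Only 5 left; J14 takes them to reach 5.
Total = 120×40 + 20×5 + 110×65 + 210×95 + 140×70 = 41800.

41800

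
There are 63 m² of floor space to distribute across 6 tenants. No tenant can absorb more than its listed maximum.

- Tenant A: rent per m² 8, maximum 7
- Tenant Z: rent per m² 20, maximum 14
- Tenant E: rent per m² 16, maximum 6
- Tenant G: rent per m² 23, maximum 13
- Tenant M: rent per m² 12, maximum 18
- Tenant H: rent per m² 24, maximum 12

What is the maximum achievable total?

1179

Highest rent per m² first: Tenant H 24 > Tenant G 23 > Tenant Z 20 > Tenant E 16 > Tenant M 12 > Tenant A 8.
Give Tenant H 12 to hit its cap of 12 — 51 left.
Tenant G: +13 to 13 (cap) — 38 left.
Tenant Z: +14 to 14 (cap) — 24 left.
Give Tenant E 6 to hit its cap of 6 — 18 left.
Give Tenant M 18 to hit its cap of 18 — 0 left.
Total = 20×14 + 16×6 + 23×13 + 12×18 + 24×12 = 1179.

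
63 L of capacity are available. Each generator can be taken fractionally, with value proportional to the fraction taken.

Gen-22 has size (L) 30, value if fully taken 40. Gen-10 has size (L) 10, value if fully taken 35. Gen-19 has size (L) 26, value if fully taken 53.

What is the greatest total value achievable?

124

Sort by value density: Gen-10 35/10≈3.5, Gen-19 53/26≈2.04, Gen-22 40/30≈1.33.
Gen-10: take in full, 10 L for value 35 — 53 left.
Gen-19: take in full, 26 L for value 53 — 27 left.
27 L left: a 27/30 share of Gen-22 gives 40×27/30 = 36.
Total value = 124.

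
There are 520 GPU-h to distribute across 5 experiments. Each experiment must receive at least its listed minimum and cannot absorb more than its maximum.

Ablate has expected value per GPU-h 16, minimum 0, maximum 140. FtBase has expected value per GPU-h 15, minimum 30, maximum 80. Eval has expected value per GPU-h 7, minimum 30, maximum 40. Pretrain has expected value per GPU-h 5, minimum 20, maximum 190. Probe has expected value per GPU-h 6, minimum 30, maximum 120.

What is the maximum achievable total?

Meeting every minimum uses 0+30+30+20+30 = 110 GPU-h, leaving 410.
Order the experiments by expected value per GPU-h: Ablate 16 > FtBase 15 > Eval 7 > Probe 6 > Pretrain 5.
Ablate: +140 to 140 (cap) ; 270 left.
FtBase: +50 to 80 (cap) ; 220 left.
Eval: +10 to 40 (cap) ; 210 left.
Probe takes 90 more to reach its cap of 120 ; 120 left.
Pretrain: +120 (room for 170) → 140. Pool exhausted.
Total = 16×140 + 15×80 + 7×40 + 5×140 + 6×120 = 5140.

5140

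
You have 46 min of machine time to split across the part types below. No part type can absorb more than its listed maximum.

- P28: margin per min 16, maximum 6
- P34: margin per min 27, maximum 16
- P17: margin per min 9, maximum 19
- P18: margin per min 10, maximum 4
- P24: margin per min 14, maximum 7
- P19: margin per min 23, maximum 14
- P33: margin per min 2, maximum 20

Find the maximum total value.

978

Highest margin per min first: P34 27 > P19 23 > P28 16 > P24 14 > P18 10 > P17 9 > P33 2.
P34: +16 to 16 (cap) — 30 left.
P19: +14 to 14 (cap) — 16 left.
P28 takes 6 to reach its cap of 6 — 10 left.
P24: +7 to 7 (cap) — 3 left.
Only 3 left; P18 takes them to reach 3.
Total = 16×6 + 27×16 + 10×3 + 14×7 + 23×14 = 978.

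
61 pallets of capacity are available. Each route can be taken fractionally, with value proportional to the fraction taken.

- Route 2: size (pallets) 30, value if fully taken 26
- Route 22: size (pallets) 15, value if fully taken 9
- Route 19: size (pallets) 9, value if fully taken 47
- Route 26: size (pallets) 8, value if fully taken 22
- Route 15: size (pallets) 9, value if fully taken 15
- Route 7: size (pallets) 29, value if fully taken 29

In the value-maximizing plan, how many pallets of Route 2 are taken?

6

Rank by value-to-size ratio: Route 19 47/9≈5.22, Route 26 22/8≈2.75, Route 15 15/9≈1.67, Route 7 29/29≈1, Route 2 26/30≈0.867, Route 22 9/15≈0.6.
All 9 pallets of Route 19 fit (value 47) → 52 remain.
All 8 pallets of Route 26 fit (value 22) → 44 remain.
Route 15: take in full, 9 pallets for value 15 → 35 left.
Take all of Route 7 (29 pallets, value 29) → 6 pallets left.
Fill the last 6 pallets with part of Route 2: 6/30 of it earns 5.2.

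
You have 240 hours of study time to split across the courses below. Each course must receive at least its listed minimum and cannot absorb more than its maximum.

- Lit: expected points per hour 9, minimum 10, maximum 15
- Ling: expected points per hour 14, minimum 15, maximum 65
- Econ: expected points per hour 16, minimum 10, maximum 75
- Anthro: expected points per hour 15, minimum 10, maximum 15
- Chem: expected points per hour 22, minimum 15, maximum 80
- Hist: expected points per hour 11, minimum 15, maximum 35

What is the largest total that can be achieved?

Meeting every minimum uses 10+15+10+10+15+15 = 75 hours, leaving 165.
Order the courses by expected points per hour: Chem 22 > Econ 16 > Anthro 15 > Ling 14 > Hist 11 > Lit 9.
Chem: +65 to 80 (cap) ; 100 left.
Give Econ 65 more to hit its cap of 75 ; 35 left.
Give Anthro 5 more to hit its cap of 15 ; 30 left.
Ling has room for 50 more but only 30 remain, so it gets 45.
Total = 9×10 + 14×45 + 16×75 + 15×15 + 22×80 + 11×15 = 4070.

4070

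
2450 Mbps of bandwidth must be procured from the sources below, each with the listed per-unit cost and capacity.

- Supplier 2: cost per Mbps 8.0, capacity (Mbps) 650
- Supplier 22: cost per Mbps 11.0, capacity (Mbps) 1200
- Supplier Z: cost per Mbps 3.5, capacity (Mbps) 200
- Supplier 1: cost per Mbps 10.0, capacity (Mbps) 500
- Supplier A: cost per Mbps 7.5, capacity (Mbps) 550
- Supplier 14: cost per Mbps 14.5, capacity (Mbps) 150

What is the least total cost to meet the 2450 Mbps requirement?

Cheapest first:
Take 200 from Supplier Z at 3.5 — need 2250 more.
Take 550 from Supplier A at 7.5 — need 1700 more.
Supplier 2 (8.0): use full 650 — 1050 Mbps to go.
Supplier 1 (10.0): use full 500 — 550 Mbps to go.
Supplier 22 at 11.0: take 550 of its 1200 — requirement met.
Supplier 14: unused.
Cost = 200×3.5 + 550×7.5 + 650×8.0 + 500×10.0 + 550×11.0 = 21075.

21075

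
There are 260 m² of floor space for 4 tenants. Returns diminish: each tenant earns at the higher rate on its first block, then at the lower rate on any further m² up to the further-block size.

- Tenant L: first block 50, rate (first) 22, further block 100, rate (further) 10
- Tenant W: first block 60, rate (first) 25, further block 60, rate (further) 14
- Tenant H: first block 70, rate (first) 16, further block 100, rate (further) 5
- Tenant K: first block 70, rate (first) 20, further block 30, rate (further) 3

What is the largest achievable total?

Treat each block as its own option and order by rate: Tenant W/tier1 25 > Tenant L/tier1 22 > Tenant K/tier1 20 > Tenant H/tier1 16 > Tenant W/tier2 14 > Tenant L/tier2 10 > Tenant H/tier2 5 > Tenant K/tier2 3.
Tenant W tier1 at 25: fill all 60 ; 200 left.
Fill Tenant L tier1 block (50 at 22) ; 150 left.
Tenant K/tier1 (20): +70 ; 80 left.
Fill Tenant H tier1 block (70 at 16) ; 10 left.
Tenant W/tier2: +10 of 60 at 14; pool empty.
Total = 25×60 + 22×50 + 20×70 + 16×70 + 14×10 = 5260.

5260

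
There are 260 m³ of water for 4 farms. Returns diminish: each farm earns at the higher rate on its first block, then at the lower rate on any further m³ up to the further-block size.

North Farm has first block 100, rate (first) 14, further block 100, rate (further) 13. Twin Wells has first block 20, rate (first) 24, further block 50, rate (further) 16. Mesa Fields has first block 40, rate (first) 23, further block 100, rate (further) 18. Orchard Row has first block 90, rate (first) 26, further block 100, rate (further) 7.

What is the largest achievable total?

Treat each block as its own option and order by rate: Orchard Row/T1 26 > Twin Wells/T1 24 > Mesa Fields/T1 23 > Mesa Fields/T2 18 > Twin Wells/T2 16 > North Farm/T1 14 > North Farm/T2 13 > Orchard Row/T2 7.
Fill Orchard Row T1 block (90 at 26) → 170 left.
Fill Twin Wells T1 block (20 at 24) → 150 left.
Fill Mesa Fields T1 block (40 at 23) → 110 left.
Mesa Fields T2 at 18: fill all 100 → 10 left.
Twin Wells T2 at 16: only 10 left, fill 10.
Total = 26×90 + 24×20 + 23×40 + 18×100 + 16×10 = 5700.

5700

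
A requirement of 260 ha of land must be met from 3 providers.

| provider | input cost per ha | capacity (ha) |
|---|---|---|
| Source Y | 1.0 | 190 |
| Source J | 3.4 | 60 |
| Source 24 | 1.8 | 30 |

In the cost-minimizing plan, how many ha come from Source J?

40

Use providers in increasing cost order.
Take 190 from Source Y at 1.0 → need 70 more.
Source 24 (1.8): use full 30 → 40 ha to go.
Take 40 from Source J at 3.4 to finish.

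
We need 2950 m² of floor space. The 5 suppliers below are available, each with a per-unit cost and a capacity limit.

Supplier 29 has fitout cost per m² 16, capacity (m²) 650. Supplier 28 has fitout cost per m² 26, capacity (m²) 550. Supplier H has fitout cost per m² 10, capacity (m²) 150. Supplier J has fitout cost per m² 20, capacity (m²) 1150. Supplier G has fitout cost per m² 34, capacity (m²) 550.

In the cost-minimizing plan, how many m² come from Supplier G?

450

Use suppliers in increasing cost order.
Take 150 from Supplier H at 10 — need 2800 more.
Supplier 29 at 16: take all 650 m² — 2150 still needed.
Take 1150 from Supplier J at 20 — need 1000 more.
Supplier 28 (26): use full 550 — 450 m² to go.
Supplier G (34): take the remaining 450 — done.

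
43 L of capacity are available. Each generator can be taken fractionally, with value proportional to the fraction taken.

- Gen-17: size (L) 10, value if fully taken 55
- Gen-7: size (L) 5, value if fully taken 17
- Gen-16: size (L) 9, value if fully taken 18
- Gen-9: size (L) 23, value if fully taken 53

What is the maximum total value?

Best value per unit of size first: Gen-17 55/10≈5.5, Gen-7 17/5≈3.4, Gen-9 53/23≈2.3, Gen-16 18/9≈2.
Gen-17: take in full, 10 L for value 55 → 33 left.
Take all of Gen-7 (5 L, value 17) → 28 L left.
All 23 L of Gen-9 fit (value 53) → 5 remain.
Fill the last 5 L with part of Gen-16: 5/9 of it earns 10.
Total value = 135.

135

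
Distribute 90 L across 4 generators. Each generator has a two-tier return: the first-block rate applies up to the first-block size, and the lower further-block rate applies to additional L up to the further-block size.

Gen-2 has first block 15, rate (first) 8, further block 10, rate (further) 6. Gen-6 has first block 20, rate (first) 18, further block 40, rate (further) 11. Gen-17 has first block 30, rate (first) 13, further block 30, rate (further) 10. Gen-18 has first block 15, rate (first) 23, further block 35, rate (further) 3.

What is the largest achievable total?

1370

Treat each block as its own option and order by rate: Gen-18/T1 23 > Gen-6/T1 18 > Gen-17/T1 13 > Gen-6/T2 11 > Gen-17/T2 10 > Gen-2/T1 8 > Gen-2/T2 6 > Gen-18/T2 3.
Fill Gen-18 T1 block (15 at 23) — 75 left.
Gen-6/T1 (18): +20 — 55 left.
Gen-17/T1 (13): +30 — 25 left.
25 remain; put them into Gen-6 T2 at 11.
Total = 23×15 + 18×20 + 13×30 + 11×25 = 1370.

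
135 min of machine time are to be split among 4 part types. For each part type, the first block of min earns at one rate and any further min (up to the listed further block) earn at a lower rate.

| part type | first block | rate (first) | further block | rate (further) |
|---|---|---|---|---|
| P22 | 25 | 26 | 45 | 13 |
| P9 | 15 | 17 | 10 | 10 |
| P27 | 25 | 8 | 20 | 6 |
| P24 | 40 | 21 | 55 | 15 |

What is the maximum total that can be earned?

2570

Rank every tier by rate: P22/tier1 26 > P24/tier1 21 > P9/tier1 17 > P24/tier2 15 > P22/tier2 13 > P9/tier2 10 > P27/tier1 8 > P27/tier2 6.
P22 tier1 at 26: fill all 25 → 110 left.
P24 tier1 at 21: fill all 40 → 70 left.
Fill P9 tier1 block (15 at 17) → 55 left.
P24 tier2 at 15: fill all 55 → 0 left.
Total = 26×25 + 21×40 + 17×15 + 15×55 = 2570.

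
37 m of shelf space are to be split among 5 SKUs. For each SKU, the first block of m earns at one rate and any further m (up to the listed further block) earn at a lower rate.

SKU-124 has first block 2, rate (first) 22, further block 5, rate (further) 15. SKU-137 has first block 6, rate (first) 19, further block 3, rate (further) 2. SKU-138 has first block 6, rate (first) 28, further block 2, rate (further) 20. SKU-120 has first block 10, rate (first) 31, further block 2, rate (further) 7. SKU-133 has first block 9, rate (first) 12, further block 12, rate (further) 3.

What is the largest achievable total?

Treat each block as its own option and order by rate: SKU-120/tier1 31 > SKU-138/tier1 28 > SKU-124/tier1 22 > SKU-138/tier2 20 > SKU-137/tier1 19 > SKU-124/tier2 15 > SKU-133/tier1 12 > SKU-120/tier2 7 > SKU-133/tier2 3 > SKU-137/tier2 2.
SKU-120 tier1 at 31: fill all 10 → 27 left.
Fill SKU-138 tier1 block (6 at 28) → 21 left.
SKU-124 tier1 at 22: fill all 2 → 19 left.
SKU-138 tier2 at 20: fill all 2 → 17 left.
SKU-137/tier1 (19): +6 → 11 left.
SKU-124/tier2 (15): +5 → 6 left.
SKU-133 tier1 at 12: only 6 left, fill 6.
Total = 31×10 + 28×6 + 22×2 + 20×2 + 19×6 + 15×5 + 12×6 = 823.

823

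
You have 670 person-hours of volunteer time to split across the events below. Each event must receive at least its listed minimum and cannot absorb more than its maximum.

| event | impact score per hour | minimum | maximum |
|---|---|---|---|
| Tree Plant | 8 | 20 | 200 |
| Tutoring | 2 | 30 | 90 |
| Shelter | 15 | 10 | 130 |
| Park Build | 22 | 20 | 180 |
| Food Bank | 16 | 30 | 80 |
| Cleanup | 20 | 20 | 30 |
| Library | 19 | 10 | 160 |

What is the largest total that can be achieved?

Meeting every minimum uses 20+30+10+20+30+20+10 = 140 person-hours, leaving 530.
Highest impact score per hour first: Park Build 22 > Cleanup 20 > Library 19 > Food Bank 16 > Shelter 15 > Tree Plant 8 > Tutoring 2.
Park Build: +160 to 180 (cap) — 370 left.
Give Cleanup 10 more to hit its cap of 30 — 360 left.
Library takes 150 more to reach its cap of 160 — 210 left.
Give Food Bank 50 more to hit its cap of 80 — 160 left.
Shelter: +120 to 130 (cap) — 40 left.
Tree Plant: +40 (room for 180) → 60. Pool exhausted.
Total = 8×60 + 2×30 + 15×130 + 22×180 + 16×80 + 20×30 + 19×160 = 11370.

11370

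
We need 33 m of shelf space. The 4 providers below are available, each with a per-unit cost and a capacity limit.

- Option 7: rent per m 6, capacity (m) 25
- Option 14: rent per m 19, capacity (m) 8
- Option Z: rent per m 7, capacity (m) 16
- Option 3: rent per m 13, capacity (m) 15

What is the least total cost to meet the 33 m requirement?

206

Fill from the cheapest provider first.
Option 7 at 6: take all 25 m ; 8 still needed.
Option Z (7): take the remaining 8 ; done.
Option 3, Option 14: unused.
Cost = 25×6 + 8×7 = 206.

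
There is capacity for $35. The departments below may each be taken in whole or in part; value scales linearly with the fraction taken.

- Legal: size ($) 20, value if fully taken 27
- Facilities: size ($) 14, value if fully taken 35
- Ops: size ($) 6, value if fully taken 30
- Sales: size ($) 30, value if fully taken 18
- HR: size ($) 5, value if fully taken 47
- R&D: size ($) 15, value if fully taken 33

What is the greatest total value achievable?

Best value per unit of size first: HR 47/5≈9.4, Ops 30/6≈5, Facilities 35/14≈2.5, R&D 33/15≈2.2, Legal 27/20≈1.35, Sales 18/30≈0.6.
Take all of HR (5 $, value 47) → 30 $ left.
Ops: take in full, 6 $ for value 30 → 24 left.
All 14 $ of Facilities fit (value 35) → 10 remain.
Only 10 $ remain; take 10/15 of R&D for value 33×10/15 = 22.
Total value = 134.

134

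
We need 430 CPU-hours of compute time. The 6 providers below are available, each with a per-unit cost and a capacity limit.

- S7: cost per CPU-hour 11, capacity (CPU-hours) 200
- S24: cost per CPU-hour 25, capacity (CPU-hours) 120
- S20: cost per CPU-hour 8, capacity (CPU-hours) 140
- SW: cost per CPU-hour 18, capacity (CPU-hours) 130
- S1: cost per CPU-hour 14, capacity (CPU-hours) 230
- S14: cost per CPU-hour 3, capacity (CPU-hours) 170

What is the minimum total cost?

Use providers in increasing cost order.
Take 170 from S14 at 3 — need 260 more.
Take 140 from S20 at 8 — need 120 more.
S7 at 11: take 120 of its 200 — requirement met.
S1, SW, S24: unused.
Cost = 170×3 + 140×8 + 120×11 = 2950.

2950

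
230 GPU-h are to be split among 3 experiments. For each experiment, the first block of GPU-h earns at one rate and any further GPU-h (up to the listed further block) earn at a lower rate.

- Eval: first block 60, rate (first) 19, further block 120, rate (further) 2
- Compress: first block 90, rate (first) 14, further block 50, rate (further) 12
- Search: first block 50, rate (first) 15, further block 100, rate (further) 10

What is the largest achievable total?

Rank every tier by rate: Eval/tier1 19 > Search/tier1 15 > Compress/tier1 14 > Compress/tier2 12 > Search/tier2 10 > Eval/tier2 2.
Eval tier1 at 19: fill all 60 → 170 left.
Search tier1 at 15: fill all 50 → 120 left.
Fill Compress tier1 block (90 at 14) → 30 left.
Compress tier2 at 12: only 30 left, fill 30.
Total = 19×60 + 15×50 + 14×90 + 12×30 = 3510.

3510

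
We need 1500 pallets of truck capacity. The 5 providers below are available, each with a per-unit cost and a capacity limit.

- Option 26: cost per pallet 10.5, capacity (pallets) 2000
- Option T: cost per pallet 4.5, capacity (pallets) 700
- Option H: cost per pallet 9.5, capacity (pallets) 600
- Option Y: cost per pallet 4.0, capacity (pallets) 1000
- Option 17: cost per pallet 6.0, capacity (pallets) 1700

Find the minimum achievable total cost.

6250

Use providers in increasing cost order.
Take 1000 from Option Y at 4.0 ; need 500 more.
Option T (4.5): take the remaining 500 ; done.
Option 17, Option H, Option 26: unused.
Cost = 1000×4.0 + 500×4.5 = 6250.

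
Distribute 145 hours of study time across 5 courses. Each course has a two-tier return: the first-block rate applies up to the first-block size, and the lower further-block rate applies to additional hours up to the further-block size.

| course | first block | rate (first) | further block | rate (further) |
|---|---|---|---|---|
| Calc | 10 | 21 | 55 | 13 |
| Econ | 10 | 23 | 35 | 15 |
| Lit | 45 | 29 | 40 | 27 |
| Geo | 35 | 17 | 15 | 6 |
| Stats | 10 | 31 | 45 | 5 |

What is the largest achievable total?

3645

Order all 10 blocks by rate: Stats/first 31 > Lit/first 29 > Lit/second 27 > Econ/first 23 > Calc/first 21 > Geo/first 17 > Econ/second 15 > Calc/second 13 > Geo/second 6 > Stats/second 5.
Fill Stats first block (10 at 31) ; 135 left.
Fill Lit first block (45 at 29) ; 90 left.
Lit second at 27: fill all 40 ; 50 left.
Fill Econ first block (10 at 23) ; 40 left.
Calc/first (21): +10 ; 30 left.
30 remain; put them into Geo first at 17.
Total = 31×10 + 29×45 + 27×40 + 23×10 + 21×10 + 17×30 = 3645.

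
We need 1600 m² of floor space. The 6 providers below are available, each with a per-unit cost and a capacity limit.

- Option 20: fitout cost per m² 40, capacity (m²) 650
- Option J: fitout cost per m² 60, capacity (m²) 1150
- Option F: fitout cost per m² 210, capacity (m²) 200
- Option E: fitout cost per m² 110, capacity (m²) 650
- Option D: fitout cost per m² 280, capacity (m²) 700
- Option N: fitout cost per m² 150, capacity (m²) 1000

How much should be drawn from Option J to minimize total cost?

950

Use providers in increasing cost order.
Option 20 (40): use full 650 ; 950 m² to go.
Take 950 from Option J at 60 to finish.
Option E, Option N, Option F, Option D: unused.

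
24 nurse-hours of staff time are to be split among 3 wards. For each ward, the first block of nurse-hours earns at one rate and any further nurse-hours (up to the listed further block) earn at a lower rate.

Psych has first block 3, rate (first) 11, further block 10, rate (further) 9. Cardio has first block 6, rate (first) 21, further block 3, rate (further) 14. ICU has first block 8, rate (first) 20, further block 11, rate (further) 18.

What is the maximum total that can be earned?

Order all 6 blocks by rate: Cardio/first 21 > ICU/first 20 > ICU/second 18 > Cardio/second 14 > Psych/first 11 > Psych/second 9.
Cardio first at 21: fill all 6 ; 18 left.
Fill ICU first block (8 at 20) ; 10 left.
ICU/second: +10 of 11 at 18; pool empty.
Total = 21×6 + 20×8 + 18×10 = 466.

466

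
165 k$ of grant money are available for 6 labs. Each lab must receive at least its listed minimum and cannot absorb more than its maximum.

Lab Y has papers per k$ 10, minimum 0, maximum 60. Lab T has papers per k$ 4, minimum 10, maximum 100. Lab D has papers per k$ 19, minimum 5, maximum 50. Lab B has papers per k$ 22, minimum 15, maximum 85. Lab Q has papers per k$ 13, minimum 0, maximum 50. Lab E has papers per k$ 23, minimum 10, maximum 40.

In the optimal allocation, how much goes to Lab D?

Meeting every minimum uses 0+10+5+15+0+10 = 40 k$, leaving 125.
Order the labs by papers per k$: Lab E 23 > Lab B 22 > Lab D 19 > Lab Q 13 > Lab Y 10 > Lab T 4.
Lab E: +30 to 40 (cap) → 95 left.
Lab B: +70 to 85 (cap) → 25 left.
Lab D: +25 (room for 45) → 30. Pool exhausted.

30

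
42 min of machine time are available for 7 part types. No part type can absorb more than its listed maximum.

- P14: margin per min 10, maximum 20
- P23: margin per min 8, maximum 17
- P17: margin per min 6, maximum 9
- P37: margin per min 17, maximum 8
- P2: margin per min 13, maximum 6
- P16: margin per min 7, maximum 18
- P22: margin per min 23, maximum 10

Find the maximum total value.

Highest margin per min first: P22 23 > P37 17 > P2 13 > P14 10 > P23 8 > P16 7 > P17 6.
P22: +10 to 10 (cap) — 32 left.
Give P37 8 to hit its cap of 8 — 24 left.
P2 takes 6 to reach its cap of 6 — 18 left.
P14 has room for 20 but only 18 remain, so it gets 18.
Total = 10×18 + 17×8 + 13×6 + 23×10 = 624.

624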